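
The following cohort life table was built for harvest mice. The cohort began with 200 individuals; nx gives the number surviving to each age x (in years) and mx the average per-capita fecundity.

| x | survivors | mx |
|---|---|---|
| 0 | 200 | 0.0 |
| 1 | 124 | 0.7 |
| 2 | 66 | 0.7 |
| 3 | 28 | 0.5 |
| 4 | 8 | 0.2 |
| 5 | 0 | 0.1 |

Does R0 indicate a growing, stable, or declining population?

declining

lx = nx/n0 = nx/200: 1, 0.62, 0.33, 0.14, 0.04, 0
R0 = Σ lx·mx = 0 + 0.434 + 0.231 + 0.07 + 0.008 + 0 = 0.743
R0 < 1, so the population is declining.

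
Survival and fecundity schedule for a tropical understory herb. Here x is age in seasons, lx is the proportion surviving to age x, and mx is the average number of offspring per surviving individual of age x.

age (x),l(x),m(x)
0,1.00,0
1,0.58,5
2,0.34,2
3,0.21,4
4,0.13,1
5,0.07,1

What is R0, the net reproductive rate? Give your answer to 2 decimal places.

4.62

lx·mx by age: 0, 2.9, 0.68, 0.84, 0.13, 0.07
R0 = Σ lx·mx = 4.62 → 4.62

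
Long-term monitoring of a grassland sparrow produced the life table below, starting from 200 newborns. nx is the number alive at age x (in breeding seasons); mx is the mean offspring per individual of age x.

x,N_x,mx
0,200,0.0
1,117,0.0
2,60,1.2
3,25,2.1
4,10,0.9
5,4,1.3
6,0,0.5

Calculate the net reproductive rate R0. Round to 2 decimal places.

lx = nx/n0 = nx/200: 1, 0.585, 0.3, 0.125, 0.05, 0.02, 0
lx·mx by age: 0, 0, 0.36, 0.2625, 0.045, 0.026, 0
R0 = Σ lx·mx = 0.6935 → 0.69

0.69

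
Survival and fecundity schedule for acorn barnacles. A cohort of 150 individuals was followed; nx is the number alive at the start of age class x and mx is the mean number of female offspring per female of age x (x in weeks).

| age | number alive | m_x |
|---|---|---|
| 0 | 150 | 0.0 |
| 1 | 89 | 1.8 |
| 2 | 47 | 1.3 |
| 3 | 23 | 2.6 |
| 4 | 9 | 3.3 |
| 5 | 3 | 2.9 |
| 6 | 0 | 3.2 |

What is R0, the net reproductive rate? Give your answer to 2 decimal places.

lx = nx/n0 = nx/150: 1, 0.59333…, 0.31333…, 0.15333…, 0.06, 0.02, 0
lx·mx by age: 0, 1.068…, 0.407333…, 0.398667…, 0.198, 0.058, 0
R0 = Σ lx·mx = 2.13… → 2.13

2.13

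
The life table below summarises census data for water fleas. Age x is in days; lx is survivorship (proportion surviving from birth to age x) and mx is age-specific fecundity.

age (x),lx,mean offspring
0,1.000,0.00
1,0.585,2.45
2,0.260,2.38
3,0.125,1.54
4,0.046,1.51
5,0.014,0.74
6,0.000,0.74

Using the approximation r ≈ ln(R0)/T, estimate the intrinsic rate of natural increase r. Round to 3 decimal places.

R0 = Σ lx·mx = 0 + 1.43325 + 0.6188 + 0.1925 + 0.06946 + 0.01036 + 0 = 2.32437
Σ x·lx·mx = 3.57799; T = 3.57799/2.32437 = 1.53934…
r ≈ ln(R0)/T = ln(2.32437)/1.53934… = 0.54793… → 0.548

0.548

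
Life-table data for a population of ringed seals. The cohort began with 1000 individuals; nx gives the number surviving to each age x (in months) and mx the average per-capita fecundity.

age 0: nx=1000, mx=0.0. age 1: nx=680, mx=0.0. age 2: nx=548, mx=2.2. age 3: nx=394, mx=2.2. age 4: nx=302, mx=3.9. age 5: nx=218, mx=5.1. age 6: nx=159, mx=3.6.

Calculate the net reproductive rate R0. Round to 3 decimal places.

lx = nx/n0 = nx/1000: 1, 0.68, 0.548, 0.394, 0.302, 0.218, 0.159
lx·mx by age: 0, 0, 1.2056, 0.8668, 1.1778, 1.1118, 0.5724
R0 = Σ lx·mx = 4.9344 → 4.934

4.934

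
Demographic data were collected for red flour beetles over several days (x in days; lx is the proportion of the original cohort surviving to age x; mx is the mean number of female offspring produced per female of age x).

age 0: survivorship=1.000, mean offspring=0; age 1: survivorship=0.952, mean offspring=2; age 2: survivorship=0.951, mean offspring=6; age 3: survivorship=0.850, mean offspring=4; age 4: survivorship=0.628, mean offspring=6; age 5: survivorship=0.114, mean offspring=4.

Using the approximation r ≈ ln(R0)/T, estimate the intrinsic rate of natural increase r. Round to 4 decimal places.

R0 = Σ lx·mx = 0 + 1.904 + 5.706 + 3.4 + 3.768 + 0.456 = 15.234
Σ x·lx·mx = 40.868; T = 40.868/15.234 = 2.68268…
r ≈ ln(R0)/T = ln(15.234)/2.68268… = 1.015226… → 1.0152

1.0152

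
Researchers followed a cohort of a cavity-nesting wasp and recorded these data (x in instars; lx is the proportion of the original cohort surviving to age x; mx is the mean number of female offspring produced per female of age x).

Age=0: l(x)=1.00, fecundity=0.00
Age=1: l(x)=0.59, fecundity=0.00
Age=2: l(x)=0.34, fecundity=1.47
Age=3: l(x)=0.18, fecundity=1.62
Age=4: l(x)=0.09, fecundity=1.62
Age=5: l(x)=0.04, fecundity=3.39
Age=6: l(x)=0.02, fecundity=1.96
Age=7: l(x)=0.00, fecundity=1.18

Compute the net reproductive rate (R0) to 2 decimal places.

lx·mx by age: 0, 0, 0.4998, 0.2916, 0.1458, 0.1356, 0.0392, 0
R0 = Σ lx·mx = 1.112 → 1.11

1.11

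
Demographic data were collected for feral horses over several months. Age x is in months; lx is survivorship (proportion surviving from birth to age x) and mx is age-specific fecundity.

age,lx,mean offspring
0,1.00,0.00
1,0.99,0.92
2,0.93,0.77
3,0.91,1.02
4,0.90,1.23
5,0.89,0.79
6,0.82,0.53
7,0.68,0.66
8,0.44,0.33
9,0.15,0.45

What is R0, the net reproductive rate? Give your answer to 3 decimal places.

lx·mx by age: 0, 0.9108, 0.7161, 0.9282, 1.107, 0.7031, 0.4346, 0.4488, 0.1452, 0.0675
R0 = Σ lx·mx = 5.4613 → 5.461

5.461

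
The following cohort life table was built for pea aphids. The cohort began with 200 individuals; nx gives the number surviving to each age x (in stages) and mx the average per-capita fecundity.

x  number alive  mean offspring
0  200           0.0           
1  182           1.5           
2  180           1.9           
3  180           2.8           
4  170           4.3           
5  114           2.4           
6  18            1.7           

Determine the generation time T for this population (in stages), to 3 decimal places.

3.224

lx = nx/n0 = nx/200: 1, 0.91, 0.9, 0.9, 0.85, 0.57, 0.09
lx·mx: 0, 1.365, 1.71, 2.52, 3.655, 1.368, 0.153 → R0 = 10.771
x·lx·mx: 0, 1.365, 3.42, 7.56, 14.62, 6.84, 0.918 → Σ = 34.723
T = 34.723 / 10.771 = 3.223749… → 3.224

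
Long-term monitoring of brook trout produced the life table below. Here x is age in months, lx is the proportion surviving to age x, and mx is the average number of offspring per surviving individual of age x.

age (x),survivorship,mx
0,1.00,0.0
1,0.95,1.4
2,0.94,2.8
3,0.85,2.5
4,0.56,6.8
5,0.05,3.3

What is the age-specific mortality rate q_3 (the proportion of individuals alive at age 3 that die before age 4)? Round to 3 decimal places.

0.341

q_3 = (l_3 − l_4) / l_3 = (0.85 − 0.56) / 0.85
     = 0.29 / 0.85 = 0.341176… → 0.341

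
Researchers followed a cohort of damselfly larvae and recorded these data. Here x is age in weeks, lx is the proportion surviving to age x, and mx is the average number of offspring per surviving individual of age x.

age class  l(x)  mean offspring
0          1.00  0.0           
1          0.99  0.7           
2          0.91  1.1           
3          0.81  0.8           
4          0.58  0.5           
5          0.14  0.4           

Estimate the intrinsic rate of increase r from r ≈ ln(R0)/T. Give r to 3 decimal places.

R0 = Σ lx·mx = 0 + 0.693 + 1.001 + 0.648 + 0.29 + 0.056 = 2.688
Σ x·lx·mx = 6.079; T = 6.079/2.688 = 2.26153…
r ≈ ln(R0)/T = ln(2.688)/2.26153… = 0.43722… → 0.437

0.437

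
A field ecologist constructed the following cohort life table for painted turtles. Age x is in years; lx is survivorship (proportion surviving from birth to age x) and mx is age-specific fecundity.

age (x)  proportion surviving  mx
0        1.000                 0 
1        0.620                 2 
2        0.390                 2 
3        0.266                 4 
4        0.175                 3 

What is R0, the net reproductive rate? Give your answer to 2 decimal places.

lx·mx by age: 0, 1.24, 0.78, 1.064, 0.525
R0 = Σ lx·mx = 3.609 → 3.61

3.61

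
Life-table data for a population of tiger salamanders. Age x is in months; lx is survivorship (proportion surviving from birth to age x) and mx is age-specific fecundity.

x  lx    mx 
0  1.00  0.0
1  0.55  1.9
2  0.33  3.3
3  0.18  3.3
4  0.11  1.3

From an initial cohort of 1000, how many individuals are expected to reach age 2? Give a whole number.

330

Expected survivors = N0 · l_2 = 1000 × 0.33 = 330 → 330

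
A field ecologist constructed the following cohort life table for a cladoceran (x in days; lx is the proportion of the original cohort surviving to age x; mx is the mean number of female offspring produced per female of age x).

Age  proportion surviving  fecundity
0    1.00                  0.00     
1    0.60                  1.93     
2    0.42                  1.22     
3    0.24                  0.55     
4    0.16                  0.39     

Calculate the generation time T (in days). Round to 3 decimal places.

1.517

lx·mx: 0, 1.158, 0.5124, 0.132, 0.0624 → R0 = 1.8648
x·lx·mx: 0, 1.158, 1.0248, 0.396, 0.2496 → Σ = 2.8284
T = 2.8284 / 1.8648 = 1.516731… → 1.517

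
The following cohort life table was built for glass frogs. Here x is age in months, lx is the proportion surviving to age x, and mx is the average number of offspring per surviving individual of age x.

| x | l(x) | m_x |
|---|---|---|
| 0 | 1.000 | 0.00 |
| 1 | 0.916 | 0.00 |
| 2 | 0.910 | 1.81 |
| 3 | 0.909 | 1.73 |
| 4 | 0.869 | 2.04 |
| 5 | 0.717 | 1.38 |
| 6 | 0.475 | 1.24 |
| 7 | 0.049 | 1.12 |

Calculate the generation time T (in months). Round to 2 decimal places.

3.62

lx·mx: 0, 0, 1.6471, 1.57257, 1.77276, 0.98946, 0.589, 0.05488 → R0 = 6.62577
x·lx·mx: 0, 0, 3.2942, 4.71771, 7.09104, 4.9473, 3.534, 0.38416 → Σ = 23.96841
T = 23.96841 / 6.62577 = 3.617453… → 3.62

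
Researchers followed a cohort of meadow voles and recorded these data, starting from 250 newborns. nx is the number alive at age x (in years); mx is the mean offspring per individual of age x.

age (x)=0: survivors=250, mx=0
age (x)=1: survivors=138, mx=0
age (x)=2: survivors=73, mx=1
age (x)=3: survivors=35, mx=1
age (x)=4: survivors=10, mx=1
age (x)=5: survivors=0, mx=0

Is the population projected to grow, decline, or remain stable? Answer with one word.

lx = nx/n0 = nx/250: 1, 0.552, 0.292, 0.14, 0.04, 0
R0 = Σ lx·mx = 0 + 0 + 0.292 + 0.14 + 0.04 + 0 = 0.472
R0 < 1, so the population is declining.

declining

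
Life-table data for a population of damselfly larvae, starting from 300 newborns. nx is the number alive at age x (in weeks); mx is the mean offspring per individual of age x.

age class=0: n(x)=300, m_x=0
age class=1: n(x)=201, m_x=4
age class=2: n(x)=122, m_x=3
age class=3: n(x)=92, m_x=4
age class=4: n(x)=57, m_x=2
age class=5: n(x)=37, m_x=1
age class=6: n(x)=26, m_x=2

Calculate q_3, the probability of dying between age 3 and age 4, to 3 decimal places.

0.380

lx = nx/n0 = nx/300: 1, 0.67, 0.40667…, 0.30667…, 0.19, 0.12333…, 0.08667…
q_3 = (l_3 − l_4) / l_3 = (0.306667… − 0.19) / 0.306667…
     = 0.116667… / 0.306667… = 0.380435… → 0.380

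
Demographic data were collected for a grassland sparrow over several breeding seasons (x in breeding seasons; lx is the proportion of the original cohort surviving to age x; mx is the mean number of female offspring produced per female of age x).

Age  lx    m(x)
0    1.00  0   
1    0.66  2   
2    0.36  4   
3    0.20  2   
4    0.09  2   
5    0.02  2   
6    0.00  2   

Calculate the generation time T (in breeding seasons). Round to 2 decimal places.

1.87

lx·mx: 0, 1.32, 1.44, 0.4, 0.18, 0.04, 0 → R0 = 3.38
x·lx·mx: 0, 1.32, 2.88, 1.2, 0.72, 0.2, 0 → Σ = 6.32
T = 6.32 / 3.38 = 1.869822… → 1.87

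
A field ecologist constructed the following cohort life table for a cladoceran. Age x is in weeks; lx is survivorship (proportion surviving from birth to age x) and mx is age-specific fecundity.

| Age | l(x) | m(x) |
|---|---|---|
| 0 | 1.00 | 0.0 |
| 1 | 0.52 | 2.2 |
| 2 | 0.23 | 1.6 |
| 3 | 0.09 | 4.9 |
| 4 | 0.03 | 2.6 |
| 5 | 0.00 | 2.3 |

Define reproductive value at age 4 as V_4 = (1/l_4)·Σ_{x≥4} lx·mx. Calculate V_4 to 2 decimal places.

2.60

lx·mx for x ≥ 4: 0.078, 0 → sum = 0.078
V_4 = 0.078 / l_4 = 0.078 / 0.03 = 2.6 → 2.60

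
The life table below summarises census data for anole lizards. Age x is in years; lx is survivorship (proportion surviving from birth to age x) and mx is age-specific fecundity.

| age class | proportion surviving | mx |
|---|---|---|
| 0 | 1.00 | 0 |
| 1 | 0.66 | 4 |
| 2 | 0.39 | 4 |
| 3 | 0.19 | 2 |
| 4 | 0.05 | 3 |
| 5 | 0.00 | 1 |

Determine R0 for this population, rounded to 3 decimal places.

4.730

lx·mx by age: 0, 2.64, 1.56, 0.38, 0.15, 0
R0 = Σ lx·mx = 4.73 → 4.730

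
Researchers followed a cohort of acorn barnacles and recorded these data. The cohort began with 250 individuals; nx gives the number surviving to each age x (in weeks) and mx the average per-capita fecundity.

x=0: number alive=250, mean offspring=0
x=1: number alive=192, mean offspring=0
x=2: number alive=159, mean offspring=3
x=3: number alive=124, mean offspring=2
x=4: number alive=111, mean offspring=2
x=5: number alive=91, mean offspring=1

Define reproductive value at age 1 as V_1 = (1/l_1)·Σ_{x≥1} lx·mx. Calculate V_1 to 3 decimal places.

lx = nx/n0 = nx/250: 1, 0.768, 0.636, 0.496, 0.444, 0.364
lx·mx for x ≥ 1: 0, 1.908, 0.992, 0.888, 0.364 → sum = 4.152
V_1 = 4.152 / l_1 = 4.152 / 0.768 = 5.40625 → 5.406

5.406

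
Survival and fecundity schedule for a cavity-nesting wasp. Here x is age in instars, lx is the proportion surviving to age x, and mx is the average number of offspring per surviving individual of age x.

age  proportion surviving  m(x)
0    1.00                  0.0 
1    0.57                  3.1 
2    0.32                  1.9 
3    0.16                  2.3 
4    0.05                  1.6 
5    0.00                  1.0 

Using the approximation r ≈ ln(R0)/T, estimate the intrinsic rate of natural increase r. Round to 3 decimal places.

0.665

R0 = Σ lx·mx = 0 + 1.767 + 0.608 + 0.368 + 0.08 + 0 = 2.823
Σ x·lx·mx = 4.407; T = 4.407/2.823 = 1.56111…
r ≈ ln(R0)/T = ln(2.823)/1.56111… = 0.66479… → 0.665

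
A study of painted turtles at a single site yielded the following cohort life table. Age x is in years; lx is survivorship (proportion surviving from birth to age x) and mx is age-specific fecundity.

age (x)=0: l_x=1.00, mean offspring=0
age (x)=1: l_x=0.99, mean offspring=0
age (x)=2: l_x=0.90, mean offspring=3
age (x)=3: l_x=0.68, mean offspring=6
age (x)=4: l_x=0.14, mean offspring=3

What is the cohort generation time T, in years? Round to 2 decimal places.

2.68

lx·mx: 0, 0, 2.7, 4.08, 0.42 → R0 = 7.2
x·lx·mx: 0, 0, 5.4, 12.24, 1.68 → Σ = 19.32
T = 19.32 / 7.2 = 2.683333… → 2.68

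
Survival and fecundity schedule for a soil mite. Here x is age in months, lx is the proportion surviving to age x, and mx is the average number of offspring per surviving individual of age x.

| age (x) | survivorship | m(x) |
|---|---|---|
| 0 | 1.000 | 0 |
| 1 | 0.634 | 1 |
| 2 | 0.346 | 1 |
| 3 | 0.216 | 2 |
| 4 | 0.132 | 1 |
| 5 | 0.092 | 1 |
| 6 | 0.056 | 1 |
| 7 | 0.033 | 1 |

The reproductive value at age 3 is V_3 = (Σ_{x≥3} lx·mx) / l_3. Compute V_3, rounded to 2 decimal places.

3.45

lx·mx for x ≥ 3: 0.432, 0.132, 0.092, 0.056, 0.033 → sum = 0.745
V_3 = 0.745 / l_3 = 0.745 / 0.216 = 3.449074… → 3.45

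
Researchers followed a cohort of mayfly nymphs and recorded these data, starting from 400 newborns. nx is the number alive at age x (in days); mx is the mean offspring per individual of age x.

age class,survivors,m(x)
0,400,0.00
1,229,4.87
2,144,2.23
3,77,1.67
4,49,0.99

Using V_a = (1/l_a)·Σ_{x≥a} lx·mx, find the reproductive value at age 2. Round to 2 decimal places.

lx = nx/n0 = nx/400: 1, 0.5725, 0.36, 0.1925, 0.1225
lx·mx for x ≥ 2: 0.8028, 0.321475, 0.121275 → sum = 1.24555
V_2 = 1.24555 / l_2 = 1.24555 / 0.36 = 3.459861… → 3.46

3.46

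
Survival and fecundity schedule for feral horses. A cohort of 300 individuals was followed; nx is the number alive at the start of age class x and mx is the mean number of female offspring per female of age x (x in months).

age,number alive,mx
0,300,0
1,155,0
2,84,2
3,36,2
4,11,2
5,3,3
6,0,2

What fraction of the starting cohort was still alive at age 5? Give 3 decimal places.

l_5 = n_5/n_0 = 3/300 = 0.01 → 0.010

0.010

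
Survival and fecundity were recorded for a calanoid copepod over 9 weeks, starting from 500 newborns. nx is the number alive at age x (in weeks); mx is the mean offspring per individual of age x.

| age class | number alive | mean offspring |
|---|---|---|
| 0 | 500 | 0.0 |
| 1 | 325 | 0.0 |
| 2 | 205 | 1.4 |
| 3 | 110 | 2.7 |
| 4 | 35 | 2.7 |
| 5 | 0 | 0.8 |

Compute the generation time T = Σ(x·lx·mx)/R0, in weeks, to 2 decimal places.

lx = nx/n0 = nx/500: 1, 0.65, 0.41, 0.22, 0.07, 0
lx·mx: 0, 0, 0.574, 0.594, 0.189, 0 → R0 = 1.357
x·lx·mx: 0, 0, 1.148, 1.782, 0.756, 0 → Σ = 3.686
T = 3.686 / 1.357 = 2.716286… → 2.72

2.72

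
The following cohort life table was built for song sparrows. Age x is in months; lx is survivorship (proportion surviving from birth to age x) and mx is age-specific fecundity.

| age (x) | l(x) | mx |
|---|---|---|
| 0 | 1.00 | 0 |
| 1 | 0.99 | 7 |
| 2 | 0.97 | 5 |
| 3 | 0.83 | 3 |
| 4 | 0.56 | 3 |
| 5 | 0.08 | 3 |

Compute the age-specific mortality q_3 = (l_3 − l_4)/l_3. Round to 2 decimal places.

0.33

q_3 = (l_3 − l_4) / l_3 = (0.83 − 0.56) / 0.83
     = 0.27 / 0.83 = 0.325301… → 0.33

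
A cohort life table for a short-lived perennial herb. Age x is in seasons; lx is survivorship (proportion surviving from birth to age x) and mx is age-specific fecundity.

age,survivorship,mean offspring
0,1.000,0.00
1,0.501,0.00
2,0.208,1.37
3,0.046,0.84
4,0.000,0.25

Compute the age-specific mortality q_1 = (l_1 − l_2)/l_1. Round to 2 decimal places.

0.58

q_1 = (l_1 − l_2) / l_1 = (0.501 − 0.208) / 0.501
     = 0.293 / 0.501 = 0.58483… → 0.58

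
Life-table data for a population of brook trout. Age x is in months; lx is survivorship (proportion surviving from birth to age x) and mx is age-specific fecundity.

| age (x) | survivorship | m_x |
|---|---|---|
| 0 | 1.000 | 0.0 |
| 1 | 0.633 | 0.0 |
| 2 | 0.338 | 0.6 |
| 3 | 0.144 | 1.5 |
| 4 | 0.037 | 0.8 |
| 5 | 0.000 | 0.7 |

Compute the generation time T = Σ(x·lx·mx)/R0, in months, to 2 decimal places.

2.61

lx·mx: 0, 0, 0.2028, 0.216, 0.0296, 0 → R0 = 0.4484
x·lx·mx: 0, 0, 0.4056, 0.648, 0.1184, 0 → Σ = 1.172
T = 1.172 / 0.4484 = 2.613738… → 2.61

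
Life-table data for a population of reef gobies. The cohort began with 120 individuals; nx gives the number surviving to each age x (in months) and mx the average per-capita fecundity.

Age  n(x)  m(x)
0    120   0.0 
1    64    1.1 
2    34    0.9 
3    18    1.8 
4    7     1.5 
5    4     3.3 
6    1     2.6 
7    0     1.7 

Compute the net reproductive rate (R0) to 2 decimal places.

1.33

lx = nx/n0 = nx/120: 1, 0.53333…, 0.28333…, 0.15, 0.05833…, 0.03333…, 0.00833…, 0
lx·mx by age: 0, 0.586667…, 0.255…, 0.27, 0.0875…, 0.11…, 0.021667…, 0
R0 = Σ lx·mx = 1.330833… → 1.33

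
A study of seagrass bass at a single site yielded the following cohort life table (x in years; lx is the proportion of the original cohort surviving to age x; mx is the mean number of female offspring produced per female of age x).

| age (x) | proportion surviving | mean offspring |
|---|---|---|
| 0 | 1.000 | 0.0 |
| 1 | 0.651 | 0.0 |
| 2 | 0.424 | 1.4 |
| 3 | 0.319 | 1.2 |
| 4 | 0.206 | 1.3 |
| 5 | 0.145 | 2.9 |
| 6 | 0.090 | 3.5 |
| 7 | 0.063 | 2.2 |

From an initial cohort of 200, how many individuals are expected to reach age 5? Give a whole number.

29

Expected survivors = N0 · l_5 = 200 × 0.145 = 29 → 29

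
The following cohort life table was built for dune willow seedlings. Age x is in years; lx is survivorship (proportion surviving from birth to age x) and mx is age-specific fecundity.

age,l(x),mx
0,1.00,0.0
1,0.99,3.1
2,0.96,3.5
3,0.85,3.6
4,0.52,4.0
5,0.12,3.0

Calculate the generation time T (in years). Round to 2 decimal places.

lx·mx: 0, 3.069, 3.36, 3.06, 2.08, 0.36 → R0 = 11.929
x·lx·mx: 0, 3.069, 6.72, 9.18, 8.32, 1.8 → Σ = 29.089
T = 29.089 / 11.929 = 2.438511… → 2.44

2.44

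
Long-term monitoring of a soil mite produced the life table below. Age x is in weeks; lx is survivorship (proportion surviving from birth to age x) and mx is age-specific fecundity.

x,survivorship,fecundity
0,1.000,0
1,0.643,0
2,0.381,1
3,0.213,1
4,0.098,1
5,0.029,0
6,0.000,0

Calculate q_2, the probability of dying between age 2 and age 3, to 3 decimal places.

0.441

q_2 = (l_2 − l_3) / l_2 = (0.381 − 0.213) / 0.381
     = 0.168 / 0.381 = 0.440945… → 0.441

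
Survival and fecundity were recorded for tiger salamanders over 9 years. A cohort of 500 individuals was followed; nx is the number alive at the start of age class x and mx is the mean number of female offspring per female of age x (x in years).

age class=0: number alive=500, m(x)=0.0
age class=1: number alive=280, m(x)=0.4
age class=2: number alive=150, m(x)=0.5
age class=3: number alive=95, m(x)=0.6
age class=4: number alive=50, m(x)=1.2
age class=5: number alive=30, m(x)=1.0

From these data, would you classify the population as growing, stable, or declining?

lx = nx/n0 = nx/500: 1, 0.56, 0.3, 0.19, 0.1, 0.06
R0 = Σ lx·mx = 0 + 0.224 + 0.15 + 0.114 + 0.12 + 0.06 = 0.668
R0 < 1, so the population is declining.

declining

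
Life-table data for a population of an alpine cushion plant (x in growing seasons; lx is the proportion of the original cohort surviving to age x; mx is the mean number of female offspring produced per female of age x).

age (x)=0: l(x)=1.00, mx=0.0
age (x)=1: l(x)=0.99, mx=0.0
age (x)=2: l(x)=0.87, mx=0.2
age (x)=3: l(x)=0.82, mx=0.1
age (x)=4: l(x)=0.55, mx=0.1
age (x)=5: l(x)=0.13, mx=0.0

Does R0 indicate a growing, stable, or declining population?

declining

R0 = Σ lx·mx = 0 + 0 + 0.174 + 0.082 + 0.055 + 0 = 0.311
R0 < 1, so the population is declining.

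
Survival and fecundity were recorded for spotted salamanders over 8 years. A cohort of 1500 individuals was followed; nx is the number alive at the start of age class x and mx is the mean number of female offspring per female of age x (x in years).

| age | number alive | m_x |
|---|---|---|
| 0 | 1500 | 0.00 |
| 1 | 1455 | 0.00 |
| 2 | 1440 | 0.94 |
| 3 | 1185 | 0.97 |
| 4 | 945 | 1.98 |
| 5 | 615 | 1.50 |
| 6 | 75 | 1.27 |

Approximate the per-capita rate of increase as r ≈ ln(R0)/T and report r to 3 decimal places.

lx = nx/n0 = nx/1500: 1, 0.97, 0.96, 0.79, 0.63, 0.41, 0.05
R0 = Σ lx·mx = 0 + 0 + 0.9024 + 0.7663 + 1.2474 + 0.615 + 0.0635 = 3.5946
Σ x·lx·mx = 12.5493; T = 12.5493/3.5946 = 3.49115…
r ≈ ln(R0)/T = ln(3.5946)/3.49115… = 0.36648… → 0.366

0.366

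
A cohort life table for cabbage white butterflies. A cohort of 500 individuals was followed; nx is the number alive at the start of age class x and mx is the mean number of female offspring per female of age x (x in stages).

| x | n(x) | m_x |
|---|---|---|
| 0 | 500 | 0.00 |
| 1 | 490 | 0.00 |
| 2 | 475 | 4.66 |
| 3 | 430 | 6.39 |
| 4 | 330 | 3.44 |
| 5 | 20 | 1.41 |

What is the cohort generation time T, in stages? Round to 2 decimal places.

2.83

lx = nx/n0 = nx/500: 1, 0.98, 0.95, 0.86, 0.66, 0.04
lx·mx: 0, 0, 4.427, 5.4954, 2.2704, 0.0564 → R0 = 12.2492
x·lx·mx: 0, 0, 8.854, 16.4862, 9.0816, 0.282 → Σ = 34.7038
T = 34.7038 / 12.2492 = 2.833148… → 2.83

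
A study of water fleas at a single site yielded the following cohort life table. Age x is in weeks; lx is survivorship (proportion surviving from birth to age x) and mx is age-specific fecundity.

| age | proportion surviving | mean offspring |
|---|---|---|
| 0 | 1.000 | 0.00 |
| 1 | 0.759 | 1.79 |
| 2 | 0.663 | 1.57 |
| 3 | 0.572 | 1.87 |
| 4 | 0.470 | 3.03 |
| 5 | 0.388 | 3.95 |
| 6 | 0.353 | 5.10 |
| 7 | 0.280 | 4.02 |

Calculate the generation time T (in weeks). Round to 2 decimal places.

4.14

lx·mx: 0, 1.35861, 1.04091, 1.06964, 1.4241, 1.5326, 1.8003, 1.1256 → R0 = 9.35176
x·lx·mx: 0, 1.35861, 2.08182, 3.20892, 5.6964, 7.663, 10.8018, 7.8792 → Σ = 38.68975
T = 38.68975 / 9.35176 = 4.137162… → 4.14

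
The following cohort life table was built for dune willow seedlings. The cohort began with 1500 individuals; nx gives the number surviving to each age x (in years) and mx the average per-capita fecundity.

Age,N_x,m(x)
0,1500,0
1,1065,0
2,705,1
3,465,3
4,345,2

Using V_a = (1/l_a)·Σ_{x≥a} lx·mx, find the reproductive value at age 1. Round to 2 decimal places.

lx = nx/n0 = nx/1500: 1, 0.71, 0.47, 0.31, 0.23
lx·mx for x ≥ 1: 0, 0.47, 0.93, 0.46 → sum = 1.86
V_1 = 1.86 / l_1 = 1.86 / 0.71 = 2.619718… → 2.62

2.62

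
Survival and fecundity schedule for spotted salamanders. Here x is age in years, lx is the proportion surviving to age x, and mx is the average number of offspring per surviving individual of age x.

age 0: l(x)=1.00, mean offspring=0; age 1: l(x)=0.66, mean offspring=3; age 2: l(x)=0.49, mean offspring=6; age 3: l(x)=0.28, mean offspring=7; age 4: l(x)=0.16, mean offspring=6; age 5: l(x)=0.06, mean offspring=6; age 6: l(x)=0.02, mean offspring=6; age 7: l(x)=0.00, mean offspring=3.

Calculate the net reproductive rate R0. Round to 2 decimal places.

8.32

lx·mx by age: 0, 1.98, 2.94, 1.96, 0.96, 0.36, 0.12, 0
R0 = Σ lx·mx = 8.32 → 8.32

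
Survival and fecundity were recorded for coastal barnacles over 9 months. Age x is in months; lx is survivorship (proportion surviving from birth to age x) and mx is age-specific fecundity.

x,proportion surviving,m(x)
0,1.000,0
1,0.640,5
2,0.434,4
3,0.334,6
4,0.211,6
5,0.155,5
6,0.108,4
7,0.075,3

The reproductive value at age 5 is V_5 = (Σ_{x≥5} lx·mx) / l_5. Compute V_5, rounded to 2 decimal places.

9.24

lx·mx for x ≥ 5: 0.775, 0.432, 0.225 → sum = 1.432
V_5 = 1.432 / l_5 = 1.432 / 0.155 = 9.23871… → 9.24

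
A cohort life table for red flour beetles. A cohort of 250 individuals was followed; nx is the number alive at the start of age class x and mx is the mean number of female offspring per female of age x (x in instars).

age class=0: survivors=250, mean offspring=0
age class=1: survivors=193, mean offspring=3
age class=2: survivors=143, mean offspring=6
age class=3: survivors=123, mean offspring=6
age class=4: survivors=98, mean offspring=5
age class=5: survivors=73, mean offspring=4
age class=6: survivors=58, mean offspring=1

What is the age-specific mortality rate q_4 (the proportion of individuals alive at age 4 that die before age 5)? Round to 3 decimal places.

0.255

lx = nx/n0 = nx/250: 1, 0.772, 0.572, 0.492, 0.392, 0.292, 0.232
q_4 = (l_4 − l_5) / l_4 = (0.392 − 0.292) / 0.392
     = 0.1 / 0.392 = 0.255102… → 0.255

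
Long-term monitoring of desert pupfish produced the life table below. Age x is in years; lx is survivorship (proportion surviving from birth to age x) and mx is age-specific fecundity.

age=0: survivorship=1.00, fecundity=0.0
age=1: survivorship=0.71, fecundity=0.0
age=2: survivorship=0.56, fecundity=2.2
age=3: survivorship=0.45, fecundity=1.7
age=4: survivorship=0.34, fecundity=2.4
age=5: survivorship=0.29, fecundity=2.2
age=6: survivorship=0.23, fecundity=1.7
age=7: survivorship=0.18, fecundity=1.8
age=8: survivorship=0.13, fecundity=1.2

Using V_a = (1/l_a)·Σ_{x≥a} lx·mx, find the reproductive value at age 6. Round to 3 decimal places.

lx·mx for x ≥ 6: 0.391, 0.324, 0.156 → sum = 0.871
V_6 = 0.871 / l_6 = 0.871 / 0.23 = 3.786957… → 3.787

3.787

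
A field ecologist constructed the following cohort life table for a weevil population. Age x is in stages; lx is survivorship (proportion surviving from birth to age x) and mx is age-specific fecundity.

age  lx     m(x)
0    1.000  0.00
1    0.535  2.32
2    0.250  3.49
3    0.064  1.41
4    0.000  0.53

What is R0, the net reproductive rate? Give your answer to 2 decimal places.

2.20

lx·mx by age: 0, 1.2412, 0.8725, 0.09024, 0
R0 = Σ lx·mx = 2.20394 → 2.20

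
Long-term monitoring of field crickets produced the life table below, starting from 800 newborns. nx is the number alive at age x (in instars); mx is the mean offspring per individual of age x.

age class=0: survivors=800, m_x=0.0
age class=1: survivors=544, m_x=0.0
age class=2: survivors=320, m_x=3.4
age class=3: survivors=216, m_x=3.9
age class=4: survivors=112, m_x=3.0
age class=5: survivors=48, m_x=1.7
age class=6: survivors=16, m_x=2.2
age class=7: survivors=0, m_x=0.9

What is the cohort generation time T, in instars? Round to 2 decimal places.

2.80

lx = nx/n0 = nx/800: 1, 0.68, 0.4, 0.27, 0.14, 0.06, 0.02, 0
lx·mx: 0, 0, 1.36, 1.053, 0.42, 0.102, 0.044, 0 → R0 = 2.979
x·lx·mx: 0, 0, 2.72, 3.159, 1.68, 0.51, 0.264, 0 → Σ = 8.333
T = 8.333 / 2.979 = 2.797247… → 2.80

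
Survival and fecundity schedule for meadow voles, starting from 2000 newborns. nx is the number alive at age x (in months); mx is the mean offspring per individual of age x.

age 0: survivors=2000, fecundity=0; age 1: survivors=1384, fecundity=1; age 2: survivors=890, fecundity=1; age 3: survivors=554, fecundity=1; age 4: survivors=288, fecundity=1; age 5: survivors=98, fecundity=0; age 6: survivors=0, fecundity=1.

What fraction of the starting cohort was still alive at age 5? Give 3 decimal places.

l_5 = n_5/n_0 = 98/2000 = 0.049 → 0.049

0.049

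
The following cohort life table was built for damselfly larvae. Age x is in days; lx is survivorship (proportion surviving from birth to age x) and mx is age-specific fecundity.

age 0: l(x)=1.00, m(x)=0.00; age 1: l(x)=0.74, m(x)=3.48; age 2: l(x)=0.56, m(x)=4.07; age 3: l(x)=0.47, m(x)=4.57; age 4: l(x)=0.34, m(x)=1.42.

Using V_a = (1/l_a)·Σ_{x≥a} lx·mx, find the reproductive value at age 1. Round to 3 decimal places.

lx·mx for x ≥ 1: 2.5752, 2.2792, 2.1479, 0.4828 → sum = 7.4851
V_1 = 7.4851 / l_1 = 7.4851 / 0.74 = 10.115 → 10.115

10.115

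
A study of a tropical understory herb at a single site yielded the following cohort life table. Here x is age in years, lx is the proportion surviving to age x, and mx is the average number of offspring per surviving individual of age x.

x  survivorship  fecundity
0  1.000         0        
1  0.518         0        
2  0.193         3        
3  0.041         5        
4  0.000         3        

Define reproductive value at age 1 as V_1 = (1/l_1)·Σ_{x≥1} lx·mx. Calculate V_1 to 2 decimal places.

lx·mx for x ≥ 1: 0, 0.579, 0.205, 0 → sum = 0.784
V_1 = 0.784 / l_1 = 0.784 / 0.518 = 1.513514… → 1.51

1.51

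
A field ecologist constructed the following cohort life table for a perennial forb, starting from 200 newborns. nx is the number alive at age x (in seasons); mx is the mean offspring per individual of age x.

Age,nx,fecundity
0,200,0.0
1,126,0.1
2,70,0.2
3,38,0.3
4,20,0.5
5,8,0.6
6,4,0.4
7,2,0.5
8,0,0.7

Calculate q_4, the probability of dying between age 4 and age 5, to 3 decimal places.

0.600

lx = nx/n0 = nx/200: 1, 0.63, 0.35, 0.19, 0.1, 0.04, 0.02, 0.01, 0
q_4 = (l_4 − l_5) / l_4 = (0.1 − 0.04) / 0.1
     = 0.06 / 0.1 = 0.6 → 0.600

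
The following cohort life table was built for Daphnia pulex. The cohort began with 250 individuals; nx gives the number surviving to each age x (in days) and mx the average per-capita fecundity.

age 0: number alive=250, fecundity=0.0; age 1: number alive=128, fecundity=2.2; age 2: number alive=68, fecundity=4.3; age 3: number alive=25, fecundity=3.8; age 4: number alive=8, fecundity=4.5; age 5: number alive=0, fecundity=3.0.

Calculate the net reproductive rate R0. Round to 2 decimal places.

lx = nx/n0 = nx/250: 1, 0.512, 0.272, 0.1, 0.032, 0
lx·mx by age: 0, 1.1264, 1.1696, 0.38, 0.144, 0
R0 = Σ lx·mx = 2.82 → 2.82

2.82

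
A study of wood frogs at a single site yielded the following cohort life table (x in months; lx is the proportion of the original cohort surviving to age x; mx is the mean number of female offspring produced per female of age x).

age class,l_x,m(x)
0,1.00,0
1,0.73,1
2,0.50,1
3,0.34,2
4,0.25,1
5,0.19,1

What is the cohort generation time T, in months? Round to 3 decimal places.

lx·mx: 0, 0.73, 0.5, 0.68, 0.25, 0.19 → R0 = 2.35
x·lx·mx: 0, 0.73, 1, 2.04, 1, 0.95 → Σ = 5.72
T = 5.72 / 2.35 = 2.434043… → 2.434

2.434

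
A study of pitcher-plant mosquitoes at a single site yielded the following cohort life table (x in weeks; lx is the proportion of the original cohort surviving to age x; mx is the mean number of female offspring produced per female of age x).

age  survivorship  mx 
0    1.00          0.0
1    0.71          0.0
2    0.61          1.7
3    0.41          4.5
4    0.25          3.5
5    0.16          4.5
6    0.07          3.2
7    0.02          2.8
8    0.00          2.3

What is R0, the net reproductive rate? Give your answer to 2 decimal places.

lx·mx by age: 0, 0, 1.037, 1.845, 0.875, 0.72, 0.224, 0.056, 0
R0 = Σ lx·mx = 4.757 → 4.76

4.76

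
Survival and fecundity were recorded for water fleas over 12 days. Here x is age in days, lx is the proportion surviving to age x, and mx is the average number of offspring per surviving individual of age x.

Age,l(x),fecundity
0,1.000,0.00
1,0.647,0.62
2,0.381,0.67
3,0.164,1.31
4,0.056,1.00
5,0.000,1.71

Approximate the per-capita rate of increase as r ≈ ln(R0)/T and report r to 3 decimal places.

-0.039

R0 = Σ lx·mx = 0 + 0.40114 + 0.25527 + 0.21484 + 0.056 + 0 = 0.92725
Σ x·lx·mx = 1.7802; T = 1.7802/0.92725 = 1.91987…
r ≈ ln(R0)/T = ln(0.92725)/1.91987… = -0.03934… → -0.039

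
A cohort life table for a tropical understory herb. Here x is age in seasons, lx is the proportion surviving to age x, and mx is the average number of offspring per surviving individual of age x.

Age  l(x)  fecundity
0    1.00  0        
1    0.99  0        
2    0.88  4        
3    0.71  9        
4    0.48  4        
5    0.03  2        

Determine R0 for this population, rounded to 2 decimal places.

lx·mx by age: 0, 0, 3.52, 6.39, 1.92, 0.06
R0 = Σ lx·mx = 11.89 → 11.89

11.89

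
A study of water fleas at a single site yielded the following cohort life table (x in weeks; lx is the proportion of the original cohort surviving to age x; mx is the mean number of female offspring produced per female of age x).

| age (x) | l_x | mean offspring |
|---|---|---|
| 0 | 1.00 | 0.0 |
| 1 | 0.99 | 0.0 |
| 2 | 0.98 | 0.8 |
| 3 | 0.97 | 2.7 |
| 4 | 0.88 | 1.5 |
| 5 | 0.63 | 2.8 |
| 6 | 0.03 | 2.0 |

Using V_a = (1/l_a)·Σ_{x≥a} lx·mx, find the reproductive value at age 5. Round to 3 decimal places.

2.895

lx·mx for x ≥ 5: 1.764, 0.06 → sum = 1.824
V_5 = 1.824 / l_5 = 1.824 / 0.63 = 2.895238… → 2.895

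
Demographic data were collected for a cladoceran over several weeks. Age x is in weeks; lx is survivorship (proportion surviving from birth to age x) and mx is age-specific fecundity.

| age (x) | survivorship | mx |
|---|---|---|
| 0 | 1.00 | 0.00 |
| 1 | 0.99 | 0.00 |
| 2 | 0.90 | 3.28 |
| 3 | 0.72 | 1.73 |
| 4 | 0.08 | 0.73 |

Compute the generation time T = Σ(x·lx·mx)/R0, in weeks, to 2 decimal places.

2.32

lx·mx: 0, 0, 2.952, 1.2456, 0.0584 → R0 = 4.256
x·lx·mx: 0, 0, 5.904, 3.7368, 0.2336 → Σ = 9.8744
T = 9.8744 / 4.256 = 2.320113… → 2.32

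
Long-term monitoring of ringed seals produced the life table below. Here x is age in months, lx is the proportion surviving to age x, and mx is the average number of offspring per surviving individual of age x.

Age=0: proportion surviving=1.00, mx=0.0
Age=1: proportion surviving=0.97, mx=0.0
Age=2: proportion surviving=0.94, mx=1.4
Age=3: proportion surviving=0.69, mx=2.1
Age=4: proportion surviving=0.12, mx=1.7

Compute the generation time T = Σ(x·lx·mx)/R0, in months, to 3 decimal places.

lx·mx: 0, 0, 1.316, 1.449, 0.204 → R0 = 2.969
x·lx·mx: 0, 0, 2.632, 4.347, 0.816 → Σ = 7.795
T = 7.795 / 2.969 = 2.625463… → 2.625

2.625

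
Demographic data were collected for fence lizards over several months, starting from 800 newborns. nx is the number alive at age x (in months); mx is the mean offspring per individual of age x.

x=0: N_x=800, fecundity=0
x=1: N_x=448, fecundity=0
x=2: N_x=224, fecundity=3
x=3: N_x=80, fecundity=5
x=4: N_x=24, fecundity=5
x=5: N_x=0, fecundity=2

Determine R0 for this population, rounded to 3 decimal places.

lx = nx/n0 = nx/800: 1, 0.56, 0.28, 0.1, 0.03, 0
lx·mx by age: 0, 0, 0.84, 0.5, 0.15, 0
R0 = Σ lx·mx = 1.49 → 1.490

1.490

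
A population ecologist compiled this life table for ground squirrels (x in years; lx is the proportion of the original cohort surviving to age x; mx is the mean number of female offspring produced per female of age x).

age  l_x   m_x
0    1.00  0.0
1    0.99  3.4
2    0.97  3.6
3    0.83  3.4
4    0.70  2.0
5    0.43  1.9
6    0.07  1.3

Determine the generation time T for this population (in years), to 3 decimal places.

lx·mx: 0, 3.366, 3.492, 2.822, 1.4, 0.817, 0.091 → R0 = 11.988
x·lx·mx: 0, 3.366, 6.984, 8.466, 5.6, 4.085, 0.546 → Σ = 29.047
T = 29.047 / 11.988 = 2.423006… → 2.423

2.423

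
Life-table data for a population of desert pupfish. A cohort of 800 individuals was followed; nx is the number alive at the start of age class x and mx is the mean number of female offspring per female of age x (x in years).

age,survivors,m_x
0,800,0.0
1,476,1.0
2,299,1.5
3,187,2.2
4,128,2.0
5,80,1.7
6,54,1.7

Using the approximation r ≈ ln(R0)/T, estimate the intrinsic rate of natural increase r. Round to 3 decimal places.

lx = nx/n0 = nx/800: 1, 0.595, 0.37375, 0.23375, 0.16, 0.1, 0.0675
R0 = Σ lx·mx = 0 + 0.595 + 0.56063… + 0.51425… + 0.32 + 0.17 + 0.11475 = 2.274625
Σ x·lx·mx = 6.0775; T = 6.0775/2.274625 = 2.67187…
r ≈ ln(R0)/T = ln(2.274625)/2.67187… = 0.30758… → 0.308

0.308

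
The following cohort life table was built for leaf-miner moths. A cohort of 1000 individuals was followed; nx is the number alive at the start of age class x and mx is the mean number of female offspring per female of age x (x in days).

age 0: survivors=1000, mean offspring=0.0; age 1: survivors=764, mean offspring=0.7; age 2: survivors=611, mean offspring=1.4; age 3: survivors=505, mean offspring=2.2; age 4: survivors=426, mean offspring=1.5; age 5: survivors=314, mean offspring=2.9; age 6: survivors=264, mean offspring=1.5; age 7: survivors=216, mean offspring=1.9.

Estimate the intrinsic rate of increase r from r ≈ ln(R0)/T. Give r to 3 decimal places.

0.428

lx = nx/n0 = nx/1000: 1, 0.764, 0.611, 0.505, 0.426, 0.314, 0.264, 0.216
R0 = Σ lx·mx = 0 + 0.5348 + 0.8554 + 1.111 + 0.639 + 0.9106 + 0.396 + 0.4104 = 4.8572
Σ x·lx·mx = 17.9364; T = 17.9364/4.8572 = 3.69274…
r ≈ ln(R0)/T = ln(4.8572)/3.69274… = 0.42799… → 0.428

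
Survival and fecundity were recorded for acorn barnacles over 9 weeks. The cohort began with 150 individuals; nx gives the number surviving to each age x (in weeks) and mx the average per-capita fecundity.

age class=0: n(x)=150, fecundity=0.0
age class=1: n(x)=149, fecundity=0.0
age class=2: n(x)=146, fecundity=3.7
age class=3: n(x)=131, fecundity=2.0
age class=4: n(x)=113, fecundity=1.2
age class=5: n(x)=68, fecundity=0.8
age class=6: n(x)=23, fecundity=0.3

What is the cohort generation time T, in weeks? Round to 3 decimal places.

lx = nx/n0 = nx/150: 1, 0.99333…, 0.97333…, 0.87333…, 0.75333…, 0.45333…, 0.15333…
lx·mx: 0, 0, 3.601333…, 1.746667…, 0.904…, 0.362667…, 0.046… → R0 = 6.660667…
x·lx·mx: 0, 0, 7.202667…, 5.24…, 3.616…, 1.813333…, 0.276… → Σ = 18.148…
T = 18.148… / 6.660667… = 2.724652… → 2.725

2.725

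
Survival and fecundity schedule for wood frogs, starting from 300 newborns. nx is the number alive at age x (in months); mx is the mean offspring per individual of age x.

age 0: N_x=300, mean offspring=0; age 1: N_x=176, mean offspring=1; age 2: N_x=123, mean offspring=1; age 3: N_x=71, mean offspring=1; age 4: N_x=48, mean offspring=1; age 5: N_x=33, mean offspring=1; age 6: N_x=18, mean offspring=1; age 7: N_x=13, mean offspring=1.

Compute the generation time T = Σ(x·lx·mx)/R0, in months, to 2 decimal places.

lx = nx/n0 = nx/300: 1, 0.58667…, 0.41, 0.23667…, 0.16, 0.11, 0.06, 0.04333…
lx·mx: 0, 0.586667…, 0.41, 0.236667…, 0.16, 0.11, 0.06, 0.043333… → R0 = 1.606667…
x·lx·mx: 0, 0.586667…, 0.82, 0.71…, 0.64, 0.55, 0.36, 0.303333… → Σ = 3.97…
T = 3.97… / 1.606667… = 2.470954… → 2.47

2.47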